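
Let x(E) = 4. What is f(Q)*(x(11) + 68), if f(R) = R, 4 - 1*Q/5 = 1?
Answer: 1080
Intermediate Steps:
Q = 15 (Q = 20 - 5*1 = 20 - 5 = 15)
f(Q)*(x(11) + 68) = 15*(4 + 68) = 15*72 = 1080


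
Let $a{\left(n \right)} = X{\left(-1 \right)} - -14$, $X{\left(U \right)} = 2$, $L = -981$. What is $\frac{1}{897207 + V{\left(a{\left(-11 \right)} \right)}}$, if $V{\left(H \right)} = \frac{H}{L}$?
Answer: $\frac{981}{880160051} \approx 1.1146 \cdot 10^{-6}$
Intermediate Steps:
$a{\left(n \right)} = 16$ ($a{\left(n \right)} = 2 - -14 = 2 + 14 = 16$)
$V{\left(H \right)} = - \frac{H}{981}$ ($V{\left(H \right)} = \frac{H}{-981} = H \left(- \frac{1}{981}\right) = - \frac{H}{981}$)
$\frac{1}{897207 + V{\left(a{\left(-11 \right)} \right)}} = \frac{1}{897207 - \frac{16}{981}} = \frac{1}{\frac{880160051}{981}} = \frac{981}{880160051}$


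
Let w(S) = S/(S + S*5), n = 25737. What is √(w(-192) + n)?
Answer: √926538/6 ≈ 160.43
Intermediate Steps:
w(S) = ⅙ (w(S) = S/(S + 5*S) = S/((6*S)) = S*(1/(6*S)) = ⅙)
√(w(-192) + n) = √(⅙ + 25737) = √(154423/6) = √926538/6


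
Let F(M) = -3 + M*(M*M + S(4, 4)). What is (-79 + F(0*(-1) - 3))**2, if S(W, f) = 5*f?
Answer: 28561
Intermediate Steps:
F(M) = -3 + M*(20 + M**2) (F(M) = -3 + M*(M*M + 5*4) = -3 + M*(M**2 + 20) = -3 + M*(20 + M**2))
(-79 + F(0*(-1) - 3))**2 = (-79 + (-3 + (0*(-1) - 3)**3 + 20*(0*(-1) - 3)))**2 = (-79 + (-3 + (0 - 3)**3 + 20*(0 - 3)))**2 = (-79 + (-3 + (-3)**3 + 20*(-3)))**2 = (-79 + (-3 - 27 - 60))**2 = (-79 - 90)**2 = (-169)**2 = 28561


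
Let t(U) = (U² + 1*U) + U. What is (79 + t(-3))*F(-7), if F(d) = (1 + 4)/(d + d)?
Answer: -205/7 ≈ -29.286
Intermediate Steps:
F(d) = 5/(2*d) (F(d) = 5/((2*d)) = 5*(1/(2*d)) = 5/(2*d))
t(U) = U² + 2*U (t(U) = (U² + U) + U = (U + U²) + U = U² + 2*U)
(79 + t(-3))*F(-7) = (79 - 3*(2 - 3))*((5/2)/(-7)) = (79 - 3*(-1))*((5/2)*(-⅐)) = (79 + 3)*(-5/14) = 82*(-5/14) = -205/7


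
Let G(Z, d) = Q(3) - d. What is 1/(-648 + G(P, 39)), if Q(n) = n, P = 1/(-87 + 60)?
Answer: -1/684 ≈ -0.0014620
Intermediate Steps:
P = -1/27 (P = 1/(-27) = -1/27 ≈ -0.037037)
G(Z, d) = 3 - d
1/(-648 + G(P, 39)) = 1/(-648 + (3 - 1*39)) = 1/(-648 + (3 - 39)) = 1/(-648 - 36) = 1/(-684) = -1/684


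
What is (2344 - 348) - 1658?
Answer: 338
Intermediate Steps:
(2344 - 348) - 1658 = 1996 - 1658 = 338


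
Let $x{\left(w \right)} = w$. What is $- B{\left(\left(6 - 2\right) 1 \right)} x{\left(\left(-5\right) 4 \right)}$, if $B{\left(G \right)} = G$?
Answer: $80$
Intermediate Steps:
$- B{\left(\left(6 - 2\right) 1 \right)} x{\left(\left(-5\right) 4 \right)} = - \left(6 - 2\right) 1 \left(\left(-5\right) 4\right) = - 4 \cdot 1 \left(-20\right) = - 4 \left(-20\right) = \left(-1\right) \left(-80\right) = 80$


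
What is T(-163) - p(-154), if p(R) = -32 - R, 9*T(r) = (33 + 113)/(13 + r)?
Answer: -82423/675 ≈ -122.11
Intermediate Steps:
T(r) = 146/(9*(13 + r)) (T(r) = ((33 + 113)/(13 + r))/9 = (146/(13 + r))/9 = 146/(9*(13 + r)))
T(-163) - p(-154) = 146/(9*(13 - 163)) - (-32 - 1*(-154)) = (146/9)/(-150) - (-32 + 154) = (146/9)*(-1/150) - 1*122 = -73/675 - 122 = -82423/675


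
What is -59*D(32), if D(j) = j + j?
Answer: -3776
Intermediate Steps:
D(j) = 2*j
-59*D(32) = -118*32 = -59*64 = -3776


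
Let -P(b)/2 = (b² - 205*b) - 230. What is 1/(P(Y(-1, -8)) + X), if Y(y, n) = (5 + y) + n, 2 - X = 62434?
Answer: -1/63644 ≈ -1.5712e-5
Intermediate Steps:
X = -62432 (X = 2 - 1*62434 = 2 - 62434 = -62432)
Y(y, n) = 5 + n + y
P(b) = 460 - 2*b² + 410*b (P(b) = -2*((b² - 205*b) - 230) = -2*(-230 + b² - 205*b) = 460 - 2*b² + 410*b)
1/(P(Y(-1, -8)) + X) = 1/((460 - 2*(5 - 8 - 1)² + 410*(5 - 8 - 1)) - 62432) = 1/((460 - 2*(-4)² + 410*(-4)) - 62432) = 1/((460 - 2*16 - 1640) - 62432) = 1/((460 - 32 - 1640) - 62432) = 1/(-1212 - 62432) = 1/(-63644) = -1/63644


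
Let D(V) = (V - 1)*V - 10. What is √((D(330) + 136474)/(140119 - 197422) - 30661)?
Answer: I*√1243130091371/6367 ≈ 175.11*I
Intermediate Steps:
D(V) = -10 + V*(-1 + V) (D(V) = (-1 + V)*V - 10 = V*(-1 + V) - 10 = -10 + V*(-1 + V))
√((D(330) + 136474)/(140119 - 197422) - 30661) = √(((-10 + 330² - 1*330) + 136474)/(140119 - 197422) - 30661) = √(((-10 + 108900 - 330) + 136474)/(-57303) - 30661) = √((108560 + 136474)*(-1/57303) - 30661) = √(245034*(-1/57303) - 30661) = √(-27226/6367 - 30661) = √(-195245813/6367) = I*√1243130091371/6367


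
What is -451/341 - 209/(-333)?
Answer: -7174/10323 ≈ -0.69495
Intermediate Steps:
-451/341 - 209/(-333) = -451*1/341 - 209*(-1/333) = -41/31 + 209/333 = -7174/10323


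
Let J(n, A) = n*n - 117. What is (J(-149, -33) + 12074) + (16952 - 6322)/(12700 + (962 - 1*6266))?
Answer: 126321599/3698 ≈ 34159.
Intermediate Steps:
J(n, A) = -117 + n² (J(n, A) = n² - 117 = -117 + n²)
(J(-149, -33) + 12074) + (16952 - 6322)/(12700 + (962 - 1*6266)) = ((-117 + (-149)²) + 12074) + (16952 - 6322)/(12700 + (962 - 1*6266)) = ((-117 + 22201) + 12074) + 10630/(12700 + (962 - 6266)) = (22084 + 12074) + 10630/(12700 - 5304) = 34158 + 10630/7396 = 34158 + 10630*(1/7396) = 34158 + 5315/3698 = 126321599/3698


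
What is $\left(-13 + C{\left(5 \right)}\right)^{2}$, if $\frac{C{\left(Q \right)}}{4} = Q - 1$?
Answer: $9$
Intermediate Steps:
$C{\left(Q \right)} = -4 + 4 Q$ ($C{\left(Q \right)} = 4 \left(Q - 1\right) = 4 \left(-1 + Q\right) = -4 + 4 Q$)
$\left(-13 + C{\left(5 \right)}\right)^{2} = \left(-13 + \left(-4 + 4 \cdot 5\right)\right)^{2} = \left(-13 + \left(-4 + 20\right)\right)^{2} = \left(-13 + 16\right)^{2} = 3^{2} = 9$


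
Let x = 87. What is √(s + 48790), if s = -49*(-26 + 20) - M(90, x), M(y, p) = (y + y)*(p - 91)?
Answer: 2*√12451 ≈ 223.17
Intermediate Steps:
M(y, p) = 2*y*(-91 + p) (M(y, p) = (2*y)*(-91 + p) = 2*y*(-91 + p))
s = 1014 (s = -49*(-26 + 20) - 2*90*(-91 + 87) = -49*(-6) - 2*90*(-4) = 294 - 1*(-720) = 294 + 720 = 1014)
√(s + 48790) = √(1014 + 48790) = √49804 = 2*√12451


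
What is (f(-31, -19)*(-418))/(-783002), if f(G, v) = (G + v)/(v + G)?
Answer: 19/35591 ≈ 0.00053384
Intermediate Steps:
f(G, v) = 1 (f(G, v) = (G + v)/(G + v) = 1)
(f(-31, -19)*(-418))/(-783002) = (1*(-418))/(-783002) = -418*(-1/783002) = 19/35591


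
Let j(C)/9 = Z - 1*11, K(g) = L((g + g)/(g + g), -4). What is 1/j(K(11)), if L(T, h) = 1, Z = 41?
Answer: 1/270 ≈ 0.0037037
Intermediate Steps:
K(g) = 1
j(C) = 270 (j(C) = 9*(41 - 1*11) = 9*(41 - 11) = 9*30 = 270)
1/j(K(11)) = 1/270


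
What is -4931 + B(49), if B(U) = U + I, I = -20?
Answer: -4902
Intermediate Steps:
B(U) = -20 + U (B(U) = U - 20 = -20 + U)
-4931 + B(49) = -4931 + (-20 + 49) = -4931 + 29 = -4902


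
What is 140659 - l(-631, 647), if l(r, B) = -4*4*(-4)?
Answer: 140595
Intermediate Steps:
l(r, B) = 64 (l(r, B) = -16*(-4) = 64)
140659 - l(-631, 647) = 140659 - 1*64 = 140659 - 64 = 140595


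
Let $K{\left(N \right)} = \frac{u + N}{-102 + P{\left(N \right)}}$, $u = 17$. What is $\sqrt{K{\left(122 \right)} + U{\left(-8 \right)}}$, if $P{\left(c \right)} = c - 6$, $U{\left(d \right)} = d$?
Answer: $\frac{3 \sqrt{42}}{14} \approx 1.3887$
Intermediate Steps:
$P{\left(c \right)} = -6 + c$ ($P{\left(c \right)} = c - 6 = -6 + c$)
$K{\left(N \right)} = \frac{17 + N}{-108 + N}$ ($K{\left(N \right)} = \frac{17 + N}{-102 + \left(-6 + N\right)} = \frac{17 + N}{-108 + N}$)
$\sqrt{K{\left(122 \right)} + U{\left(-8 \right)}} = \sqrt{\frac{17 + 122}{-108 + 122} - 8} = \sqrt{\frac{1}{14} \cdot 139 - 8} = \sqrt{\frac{139}{14} - 8} = \sqrt{\frac{27}{14}} = \frac{3 \sqrt{42}}{14}$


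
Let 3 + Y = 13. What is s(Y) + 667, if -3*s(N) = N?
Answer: 1991/3 ≈ 663.67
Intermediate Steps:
Y = 10 (Y = -3 + 13 = 10)
s(N) = -N/3
s(Y) + 667 = -⅓*10 + 667 = -10/3 + 667 = 1991/3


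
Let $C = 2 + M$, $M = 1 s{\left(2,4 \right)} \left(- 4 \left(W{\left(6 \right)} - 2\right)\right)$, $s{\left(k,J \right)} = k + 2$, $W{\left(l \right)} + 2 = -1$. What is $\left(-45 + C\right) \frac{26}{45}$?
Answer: $\frac{962}{45} \approx 21.378$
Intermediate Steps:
$W{\left(l \right)} = -3$ ($W{\left(l \right)} = -2 - 1 = -3$)
$s{\left(k,J \right)} = 2 + k$
$M = 80$ ($M = 1 \left(2 + 2\right) \left(- 4 \left(-3 - 2\right)\right) = 1 \cdot 4 \left(\left(-4\right) \left(-5\right)\right) = 4 \cdot 20 = 80$)
$C = 82$ ($C = 2 + 80 = 82$)
$\left(-45 + C\right) \frac{26}{45} = \left(-45 + 82\right) \frac{26}{45} = 37 \cdot 26 \cdot \frac{1}{45} = 37 \cdot \frac{26}{45} = \frac{962}{45}$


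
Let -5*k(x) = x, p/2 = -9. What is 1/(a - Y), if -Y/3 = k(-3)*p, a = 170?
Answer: 5/688 ≈ 0.0072674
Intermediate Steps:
p = -18 (p = 2*(-9) = -18)
k(x) = -x/5
Y = 162/5 (Y = -3*(-1/5*(-3))*(-18) = -9*(-18)/5 = -3*(-54/5) = 162/5 ≈ 32.400)
1/(a - Y) = 1/(170 - 1*162/5) = 1/(170 - 162/5) = 1/(688/5) = 5/688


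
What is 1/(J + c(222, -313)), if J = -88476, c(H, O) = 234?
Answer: -1/88242 ≈ -1.1332e-5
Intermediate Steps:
1/(J + c(222, -313)) = 1/(-88476 + 234) = 1/(-88242) = -1/88242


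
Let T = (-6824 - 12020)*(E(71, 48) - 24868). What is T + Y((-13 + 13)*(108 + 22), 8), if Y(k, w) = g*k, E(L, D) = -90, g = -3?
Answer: 470308552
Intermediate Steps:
Y(k, w) = -3*k
T = 470308552 (T = (-6824 - 12020)*(-90 - 24868) = -18844*(-24958) = 470308552)
T + Y((-13 + 13)*(108 + 22), 8) = 470308552 - 3*(-13 + 13)*(108 + 22) = 470308552 - 0*130 = 470308552 - 3*0 = 470308552 + 0 = 470308552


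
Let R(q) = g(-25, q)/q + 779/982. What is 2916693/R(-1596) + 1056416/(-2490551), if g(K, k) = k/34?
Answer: 962445111175823/271470059 ≈ 3.5453e+6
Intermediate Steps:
g(K, k) = k/34 (g(K, k) = k*(1/34) = k/34)
R(q) = 6867/8347 (R(q) = (q/34)/q + 779/982 = 1/34 + 779*(1/982) = 1/34 + 779/982 = 6867/8347)
2916693/R(-1596) + 1056416/(-2490551) = 2916693/(6867/8347) + 1056416/(-2490551) = 2916693*(8347/6867) + 1056416*(-1/2490551) = 2705070719/763 - 1056416/2490551 = 962445111175823/271470059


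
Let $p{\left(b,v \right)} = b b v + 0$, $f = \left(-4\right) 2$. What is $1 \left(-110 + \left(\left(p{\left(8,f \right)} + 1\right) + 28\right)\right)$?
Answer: $-593$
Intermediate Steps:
$f = -8$
$p{\left(b,v \right)} = v b^{2}$ ($p{\left(b,v \right)} = b^{2} v + 0 = v b^{2} + 0 = v b^{2}$)
$1 \left(-110 + \left(\left(p{\left(8,f \right)} + 1\right) + 28\right)\right) = 1 \left(-110 + \left(\left(- 8 \cdot 8^{2} + 1\right) + 28\right)\right) = 1 \left(-110 + \left(\left(\left(-8\right) 64 + 1\right) + 28\right)\right) = 1 \left(-110 + \left(\left(-512 + 1\right) + 28\right)\right) = 1 \left(-110 + \left(-511 + 28\right)\right) = 1 \left(-110 - 483\right) = 1 \left(-593\right) = -593$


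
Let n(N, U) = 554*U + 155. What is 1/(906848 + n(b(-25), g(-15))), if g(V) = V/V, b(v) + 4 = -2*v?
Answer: 1/907557 ≈ 1.1019e-6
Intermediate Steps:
b(v) = -4 - 2*v
g(V) = 1
n(N, U) = 155 + 554*U
1/(906848 + n(b(-25), g(-15))) = 1/(906848 + (155 + 554*1)) = 1/(906848 + (155 + 554)) = 1/(906848 + 709) = 1/907557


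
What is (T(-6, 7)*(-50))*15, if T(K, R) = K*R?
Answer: 31500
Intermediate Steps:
(T(-6, 7)*(-50))*15 = (-6*7*(-50))*15 = -42*(-50)*15 = 2100*15 = 31500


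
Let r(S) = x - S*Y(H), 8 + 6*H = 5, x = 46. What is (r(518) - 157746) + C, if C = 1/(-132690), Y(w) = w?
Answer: -20890846291/132690 ≈ -1.5744e+5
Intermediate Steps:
H = -½ (H = -4/3 + (⅙)*5 = -4/3 + ⅚ = -½ ≈ -0.50000)
C = -1/132690 ≈ -7.5364e-6
r(S) = 46 + S/2 (r(S) = 46 - S*(-1)/2 = 46 - (-1)*S/2 = 46 + S/2)
(r(518) - 157746) + C = ((46 + (½)*518) - 157746) - 1/132690 = ((46 + 259) - 157746) - 1/132690 = (305 - 157746) - 1/132690 = -157441 - 1/132690 = -20890846291/132690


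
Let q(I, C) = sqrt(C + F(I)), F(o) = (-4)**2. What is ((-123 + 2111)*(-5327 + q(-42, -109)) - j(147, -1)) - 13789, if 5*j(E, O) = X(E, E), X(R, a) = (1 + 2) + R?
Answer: -10603895 + 1988*I*sqrt(93) ≈ -1.0604e+7 + 19172.0*I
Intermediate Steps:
F(o) = 16
q(I, C) = sqrt(16 + C) (q(I, C) = sqrt(C + 16) = sqrt(16 + C))
X(R, a) = 3 + R
j(E, O) = 3/5 + E/5 (j(E, O) = (3 + E)/5 = 3/5 + E/5)
((-123 + 2111)*(-5327 + q(-42, -109)) - j(147, -1)) - 13789 = ((-123 + 2111)*(-5327 + sqrt(16 - 109)) - (3/5 + (1/5)*147)) - 13789 = (1988*(-5327 + sqrt(-93)) - (3/5 + 147/5)) - 13789 = (1988*(-5327 + I*sqrt(93)) - 1*30) - 13789 = ((-10590076 + 1988*I*sqrt(93)) - 30) - 13789 = (-10590106 + 1988*I*sqrt(93)) - 13789 = -10603895 + 1988*I*sqrt(93)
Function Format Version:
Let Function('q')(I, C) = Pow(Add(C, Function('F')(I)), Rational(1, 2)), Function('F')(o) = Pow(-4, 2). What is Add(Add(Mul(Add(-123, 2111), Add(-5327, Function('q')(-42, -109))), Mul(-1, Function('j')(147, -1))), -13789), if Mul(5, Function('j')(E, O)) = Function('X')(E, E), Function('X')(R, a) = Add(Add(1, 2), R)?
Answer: Add(-10603895, Mul(1988, I, Pow(93, Rational(1, 2)))) ≈ Add(-1.0604e+7, Mul(19172., I))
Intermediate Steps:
Function('F')(o) = 16
Function('q')(I, C) = Pow(Add(16, C), Rational(1, 2)) (Function('q')(I, C) = Pow(Add(C, 16), Rational(1, 2)) = Pow(Add(16, C), Rational(1, 2)))
Function('X')(R, a) = Add(3, R)
Function('j')(E, O) = Add(Rational(3, 5), Mul(Rational(1, 5), E)) (Function('j')(E, O) = Mul(Rational(1, 5), Add(3, E)) = Add(Rational(3, 5), Mul(Rational(1, 5), E)))
Add(Add(Mul(Add(-123, 2111), Add(-5327, Function('q')(-42, -109))), Mul(-1, Function('j')(147, -1))), -13789) = Add(Add(Mul(Add(-123, 2111), Add(-5327, Pow(Add(16, -109), Rational(1, 2)))), Mul(-1, Add(Rational(3, 5), Mul(Rational(1, 5), 147)))), -13789) = Add(Add(Mul(1988, Add(-5327, Pow(-93, Rational(1, 2)))), Mul(-1, Add(Rational(3, 5), Rational(147, 5)))), -13789) = Add(Add(Mul(1988, Add(-5327, Mul(I, Pow(93, Rational(1, 2))))), Mul(-1, 30)), -13789) = Add(Add(Add(-10590076, Mul(1988, I, Pow(93, Rational(1, 2)))), -30), -13789) = Add(Add(-10590106, Mul(1988, I, Pow(93, Rational(1, 2)))), -13789) = Add(-10603895, Mul(1988, I, Pow(93, Rational(1, 2))))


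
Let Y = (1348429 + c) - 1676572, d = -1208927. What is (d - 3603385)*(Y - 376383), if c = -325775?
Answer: 4958129865912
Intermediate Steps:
Y = -653918 (Y = (1348429 - 325775) - 1676572 = 1022654 - 1676572 = -653918)
(d - 3603385)*(Y - 376383) = (-1208927 - 3603385)*(-653918 - 376383) = -4812312*(-1030301) = 4958129865912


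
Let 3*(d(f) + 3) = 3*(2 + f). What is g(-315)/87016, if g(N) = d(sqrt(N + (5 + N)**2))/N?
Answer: 1/27410040 - sqrt(95785)/27410040 ≈ -1.1255e-5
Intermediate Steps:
d(f) = -1 + f (d(f) = -3 + (3*(2 + f))/3 = -3 + (6 + 3*f)/3 = -3 + (2 + f) = -1 + f)
g(N) = (-1 + sqrt(N + (5 + N)**2))/N
g(-315)/87016 = ((-1 + sqrt(-315 + (5 - 315)**2))/(-315))/87016 = -(-1 + sqrt(-315 + (-310)**2))/315*(1/87016) = -(-1 + sqrt(-315 + 96100))/315*(1/87016) = -(-1 + sqrt(95785))/315*(1/87016) = (1/315 - sqrt(95785)/315)*(1/87016) = 1/27410040 - sqrt(95785)/27410040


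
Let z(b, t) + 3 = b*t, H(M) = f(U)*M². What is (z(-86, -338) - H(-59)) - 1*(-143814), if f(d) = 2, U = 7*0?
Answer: 165917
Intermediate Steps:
U = 0
H(M) = 2*M²
z(b, t) = -3 + b*t
(z(-86, -338) - H(-59)) - 1*(-143814) = ((-3 - 86*(-338)) - 2*(-59)²) - 1*(-143814) = ((-3 + 29068) - 2*3481) + 143814 = (29065 - 1*6962) + 143814 = (29065 - 6962) + 143814 = 22103 + 143814 = 165917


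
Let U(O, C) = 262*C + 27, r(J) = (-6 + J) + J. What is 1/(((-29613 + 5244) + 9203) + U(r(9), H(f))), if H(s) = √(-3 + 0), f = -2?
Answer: -15139/229395253 - 262*I*√3/229395253 ≈ -6.5995e-5 - 1.9782e-6*I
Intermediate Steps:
r(J) = -6 + 2*J
H(s) = I*√3 (H(s) = √(-3) = I*√3)
U(O, C) = 27 + 262*C
1/(((-29613 + 5244) + 9203) + U(r(9), H(f))) = 1/(((-29613 + 5244) + 9203) + (27 + 262*(I*√3))) = 1/((-24369 + 9203) + (27 + 262*I*√3)) = 1/(-15166 + (27 + 262*I*√3)) = 1/(-15139 + 262*I*√3)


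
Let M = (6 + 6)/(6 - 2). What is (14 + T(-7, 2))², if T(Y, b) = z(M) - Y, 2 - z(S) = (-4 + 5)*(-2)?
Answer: 625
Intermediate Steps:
M = 3 (M = 12/4 = 12*(¼) = 3)
z(S) = 4 (z(S) = 2 - (-4 + 5)*(-2) = 2 - (-2) = 2 - 1*(-2) = 2 + 2 = 4)
T(Y, b) = 4 - Y
(14 + T(-7, 2))² = (14 + (4 - 1*(-7)))² = (14 + (4 + 7))² = (14 + 11)² = 25² = 625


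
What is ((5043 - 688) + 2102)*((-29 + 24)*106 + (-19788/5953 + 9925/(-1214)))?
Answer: -25268729637569/7226942 ≈ -3.4965e+6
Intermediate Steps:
((5043 - 688) + 2102)*((-29 + 24)*106 + (-19788/5953 + 9925/(-1214))) = (4355 + 2102)*(-5*106 + (-19788*1/5953 + 9925*(-1/1214))) = 6457*(-530 + (-19788/5953 - 9925/1214)) = 6457*(-530 - 83106157/7226942) = 6457*(-3913385417/7226942) = -25268729637569/7226942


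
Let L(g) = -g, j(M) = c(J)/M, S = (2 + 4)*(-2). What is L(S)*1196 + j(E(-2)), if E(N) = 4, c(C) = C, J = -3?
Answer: 57405/4 ≈ 14351.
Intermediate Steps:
S = -12 (S = 6*(-2) = -12)
j(M) = -3/M
L(S)*1196 + j(E(-2)) = -1*(-12)*1196 - 3/4 = 12*1196 - 3*¼ = 14352 - ¾ = 57405/4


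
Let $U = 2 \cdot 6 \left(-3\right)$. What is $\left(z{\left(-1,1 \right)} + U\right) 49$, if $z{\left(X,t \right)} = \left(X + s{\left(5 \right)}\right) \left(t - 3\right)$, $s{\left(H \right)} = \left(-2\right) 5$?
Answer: $-686$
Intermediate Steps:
$s{\left(H \right)} = -10$
$U = -36$ ($U = 12 \left(-3\right) = -36$)
$z{\left(X,t \right)} = \left(-10 + X\right) \left(-3 + t\right)$ ($z{\left(X,t \right)} = \left(X - 10\right) \left(t - 3\right) = \left(-10 + X\right) \left(-3 + t\right)$)
$\left(z{\left(-1,1 \right)} + U\right) 49 = \left(\left(30 - 10 - -3 - 1\right) - 36\right) 49 = \left(\left(30 - 10 + 3 - 1\right) - 36\right) 49 = \left(22 - 36\right) 49 = \left(-14\right) 49 = -686$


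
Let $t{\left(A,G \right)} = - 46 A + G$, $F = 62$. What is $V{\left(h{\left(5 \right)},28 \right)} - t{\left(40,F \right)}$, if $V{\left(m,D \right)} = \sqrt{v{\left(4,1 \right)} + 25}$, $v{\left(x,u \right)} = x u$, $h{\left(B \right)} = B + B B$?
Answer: $1778 + \sqrt{29} \approx 1783.4$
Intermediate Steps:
$h{\left(B \right)} = B + B^{2}$
$v{\left(x,u \right)} = u x$
$t{\left(A,G \right)} = G - 46 A$
$V{\left(m,D \right)} = \sqrt{29}$ ($V{\left(m,D \right)} = \sqrt{1 \cdot 4 + 25} = \sqrt{4 + 25} = \sqrt{29}$)
$V{\left(h{\left(5 \right)},28 \right)} - t{\left(40,F \right)} = \sqrt{29} - \left(62 - 1840\right) = \sqrt{29} - -1778 = \sqrt{29} + 1778 = 1778 + \sqrt{29}$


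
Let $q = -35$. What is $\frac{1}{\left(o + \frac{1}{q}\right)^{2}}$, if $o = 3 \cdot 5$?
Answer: $\frac{1225}{274576} \approx 0.0044614$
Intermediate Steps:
$o = 15$
$\frac{1}{\left(o + \frac{1}{q}\right)^{2}} = \frac{1}{\left(15 + \frac{1}{-35}\right)^{2}} = \frac{1}{\left(15 - \frac{1}{35}\right)^{2}} = \frac{1}{\left(\frac{524}{35}\right)^{2}} = \frac{1}{\frac{274576}{1225}} = \frac{1225}{274576}$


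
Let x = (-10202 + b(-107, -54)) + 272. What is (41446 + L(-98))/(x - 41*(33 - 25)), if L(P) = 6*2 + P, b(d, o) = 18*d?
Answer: -5170/1523 ≈ -3.3946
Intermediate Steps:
L(P) = 12 + P
x = -11856 (x = (-10202 + 18*(-107)) + 272 = (-10202 - 1926) + 272 = -12128 + 272 = -11856)
(41446 + L(-98))/(x - 41*(33 - 25)) = (41446 + (12 - 98))/(-11856 - 41*(33 - 25)) = (41446 - 86)/(-11856 - 41*8) = 41360/(-11856 - 328) = 41360/(-12184) = 41360*(-1/12184) = -5170/1523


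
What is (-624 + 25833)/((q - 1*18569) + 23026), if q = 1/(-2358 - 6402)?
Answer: 220830840/39043319 ≈ 5.6560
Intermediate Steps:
q = -1/8760 (q = 1/(-8760) = -1/8760 ≈ -0.00011416)
(-624 + 25833)/((q - 1*18569) + 23026) = (-624 + 25833)/((-1/8760 - 1*18569) + 23026) = 25209/((-1/8760 - 18569) + 23026) = 25209/(-162664441/8760 + 23026) = 25209/(39043319/8760) = 25209*(8760/39043319) = 220830840/39043319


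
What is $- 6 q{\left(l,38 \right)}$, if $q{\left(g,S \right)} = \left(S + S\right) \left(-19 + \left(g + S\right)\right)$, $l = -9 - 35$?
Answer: $11400$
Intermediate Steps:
$l = -44$ ($l = -9 - 35 = -44$)
$q{\left(g,S \right)} = 2 S \left(-19 + S + g\right)$ ($q{\left(g,S \right)} = 2 S \left(-19 + \left(S + g\right)\right) = 2 S \left(-19 + S + g\right)$)
$- 6 q{\left(l,38 \right)} = - 6 \cdot 2 \cdot 38 \left(-19 + 38 - 44\right) = - 6 \cdot 2 \cdot 38 \left(-25\right) = \left(-6\right) \left(-1900\right) = 11400$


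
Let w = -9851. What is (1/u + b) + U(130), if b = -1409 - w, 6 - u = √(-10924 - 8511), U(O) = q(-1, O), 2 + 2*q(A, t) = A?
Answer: 328689963/38942 + 13*I*√115/19471 ≈ 8440.5 + 0.0071599*I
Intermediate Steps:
q(A, t) = -1 + A/2
U(O) = -3/2 (U(O) = -1 + (½)*(-1) = -1 - ½ = -3/2)
u = 6 - 13*I*√115 (u = 6 - √(-10924 - 8511) = 6 - √(-19435) = 6 - 13*I*√115 ≈ 6.0 - 139.41*I)
b = 8442 (b = -1409 - 1*(-9851) = -1409 + 9851 = 8442)
(1/u + b) + U(130) = (1/(6 - 13*I*√115) + 8442) - 3/2 = (8442 + 1/(6 - 13*I*√115)) - 3/2 = 16881/2 + 1/(6 - 13*I*√115)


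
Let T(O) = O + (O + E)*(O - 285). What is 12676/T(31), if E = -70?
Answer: 12676/9937 ≈ 1.2756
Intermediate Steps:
T(O) = O + (-285 + O)*(-70 + O) (T(O) = O + (O - 70)*(O - 285) = O + (-70 + O)*(-285 + O) = O + (-285 + O)*(-70 + O))
12676/T(31) = 12676/(19950 + 31**2 - 354*31) = 12676/(19950 + 961 - 10974) = 12676/9937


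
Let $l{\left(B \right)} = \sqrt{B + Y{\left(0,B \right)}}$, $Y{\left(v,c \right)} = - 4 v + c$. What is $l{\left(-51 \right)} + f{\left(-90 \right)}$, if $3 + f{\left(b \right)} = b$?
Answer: $-93 + i \sqrt{102} \approx -93.0 + 10.1 i$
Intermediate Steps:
$Y{\left(v,c \right)} = c - 4 v$
$f{\left(b \right)} = -3 + b$
$l{\left(B \right)} = \sqrt{2} \sqrt{B}$ ($l{\left(B \right)} = \sqrt{B + \left(B - 0\right)} = \sqrt{B + \left(B + 0\right)} = \sqrt{B + B} = \sqrt{2 B} = \sqrt{2} \sqrt{B}$)
$l{\left(-51 \right)} + f{\left(-90 \right)} = \sqrt{2} \sqrt{-51} - 93 = \sqrt{2} i \sqrt{51} - 93 = i \sqrt{102} - 93 = -93 + i \sqrt{102}$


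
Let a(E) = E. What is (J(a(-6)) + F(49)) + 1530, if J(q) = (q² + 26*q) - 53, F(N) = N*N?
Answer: 3758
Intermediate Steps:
F(N) = N²
J(q) = -53 + q² + 26*q
(J(a(-6)) + F(49)) + 1530 = ((-53 + (-6)² + 26*(-6)) + 49²) + 1530 = ((-53 + 36 - 156) + 2401) + 1530 = (-173 + 2401) + 1530 = 2228 + 1530 = 3758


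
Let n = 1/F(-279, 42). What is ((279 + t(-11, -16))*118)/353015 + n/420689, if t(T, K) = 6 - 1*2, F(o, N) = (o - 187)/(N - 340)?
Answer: 3273350411813/34602719869055 ≈ 0.094598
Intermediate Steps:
F(o, N) = (-187 + o)/(-340 + N)
t(T, K) = 4 (t(T, K) = 6 - 2 = 4)
n = 149/233 (n = 1/((-187 - 279)/(-340 + 42)) = 1/(-466/(-298)) = 1/(-1/298*(-466)) = 1/(233/149) = 149/233 ≈ 0.63949)
((279 + t(-11, -16))*118)/353015 + n/420689 = ((279 + 4)*118)/353015 + (149/233)/420689 = (283*118)*(1/353015) + (149/233)*(1/420689) = 33394*(1/353015) + 149/98020537 = 33394/353015 + 149/98020537 = 3273350411813/34602719869055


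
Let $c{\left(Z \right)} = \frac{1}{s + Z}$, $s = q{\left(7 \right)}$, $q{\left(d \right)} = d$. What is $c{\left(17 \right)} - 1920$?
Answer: $- \frac{46079}{24} \approx -1920.0$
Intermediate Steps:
$s = 7$
$c{\left(Z \right)} = \frac{1}{7 + Z}$
$c{\left(17 \right)} - 1920 = \frac{1}{7 + 17} - 1920 = \frac{1}{24} - 1920 = - \frac{46079}{24}$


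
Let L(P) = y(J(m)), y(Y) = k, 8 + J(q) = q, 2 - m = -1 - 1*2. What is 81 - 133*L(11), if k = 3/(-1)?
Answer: 480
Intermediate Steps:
m = 5 (m = 2 - (-1 - 1*2) = 2 - (-1 - 2) = 2 - 1*(-3) = 2 + 3 = 5)
J(q) = -8 + q
k = -3 (k = 3*(-1) = -3)
y(Y) = -3
L(P) = -3
81 - 133*L(11) = 81 - 133*(-3) = 81 + 399 = 480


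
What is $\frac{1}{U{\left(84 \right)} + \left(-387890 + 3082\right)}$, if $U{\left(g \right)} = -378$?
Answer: $- \frac{1}{385186} \approx -2.5961 \cdot 10^{-6}$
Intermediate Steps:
$\frac{1}{U{\left(84 \right)} + \left(-387890 + 3082\right)} = \frac{1}{-378 + \left(-387890 + 3082\right)} = \frac{1}{-378 - 384808} = \frac{1}{-385186} = - \frac{1}{385186}$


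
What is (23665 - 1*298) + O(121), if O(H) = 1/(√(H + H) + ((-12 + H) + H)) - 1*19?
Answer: 614729607/26329 - 11*√2/52658 ≈ 23348.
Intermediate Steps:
O(H) = -19 + 1/(-12 + 2*H + √2*√H) (O(H) = 1/(√(2*H) + (-12 + 2*H)) - 19 = 1/(√2*√H + (-12 + 2*H)) - 19 = 1/(-12 + 2*H + √2*√H) - 19 = -19 + 1/(-12 + 2*H + √2*√H))
(23665 - 1*298) + O(121) = (23665 - 1*298) + (229 - 38*121 - 19*√2*√121)/(-12 + 2*121 + √2*√121) = (23665 - 298) + (229 - 4598 - 19*√2*11)/(-12 + 242 + √2*11) = 23367 + (229 - 4598 - 209*√2)/(-12 + 242 + 11*√2) = 23367 + (-4369 - 209*√2)/(230 + 11*√2)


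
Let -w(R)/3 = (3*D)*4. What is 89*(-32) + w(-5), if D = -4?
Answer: -2704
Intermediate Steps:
w(R) = 144 (w(R) = -3*3*(-4)*4 = -(-36)*4 = -3*(-48) = 144)
89*(-32) + w(-5) = 89*(-32) + 144 = -2848 + 144 = -2704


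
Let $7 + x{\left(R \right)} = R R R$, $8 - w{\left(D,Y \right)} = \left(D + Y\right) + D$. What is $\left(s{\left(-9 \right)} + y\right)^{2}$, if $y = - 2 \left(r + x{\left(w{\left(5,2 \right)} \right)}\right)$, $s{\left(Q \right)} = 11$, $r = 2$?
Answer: $22201$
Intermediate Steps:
$w{\left(D,Y \right)} = 8 - Y - 2 D$ ($w{\left(D,Y \right)} = 8 - \left(\left(D + Y\right) + D\right) = 8 - \left(Y + 2 D\right) = 8 - Y - 2 D$)
$x{\left(R \right)} = -7 + R^{3}$ ($x{\left(R \right)} = -7 + R R R = -7 + R^{2} R = -7 + R^{3}$)
$y = 138$ ($y = - 2 \left(2 + \left(-7 + \left(8 - 2 - 10\right)^{3}\right)\right) = - 2 \left(2 + \left(-7 + \left(-4\right)^{3}\right)\right) = - 2 \left(2 - 71\right) = \left(-2\right) \left(-69\right) = 138$)
$\left(s{\left(-9 \right)} + y\right)^{2} = \left(11 + 138\right)^{2} = 149^{2} = 22201$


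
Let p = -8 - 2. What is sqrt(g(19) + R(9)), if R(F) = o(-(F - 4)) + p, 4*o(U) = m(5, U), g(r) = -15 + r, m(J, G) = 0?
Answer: I*sqrt(6) ≈ 2.4495*I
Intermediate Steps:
p = -10
o(U) = 0 (o(U) = (1/4)*0 = 0)
R(F) = -10 (R(F) = 0 - 10 = -10)
sqrt(g(19) + R(9)) = sqrt((-15 + 19) - 10) = sqrt(4 - 10) = sqrt(-6) = I*sqrt(6)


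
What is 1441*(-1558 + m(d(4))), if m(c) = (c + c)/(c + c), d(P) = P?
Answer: -2243637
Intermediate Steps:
m(c) = 1 (m(c) = (2*c)/((2*c)) = (2*c)*(1/(2*c)) = 1)
1441*(-1558 + m(d(4))) = 1441*(-1558 + 1) = 1441*(-1557) = -2243637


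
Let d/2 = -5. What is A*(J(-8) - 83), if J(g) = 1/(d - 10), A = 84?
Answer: -34881/5 ≈ -6976.2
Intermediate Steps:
d = -10 (d = 2*(-5) = -10)
J(g) = -1/20 (J(g) = 1/(-10 - 10) = 1/(-20) = -1/20)
A*(J(-8) - 83) = 84*(-1/20 - 83) = 84*(-1661/20) = -34881/5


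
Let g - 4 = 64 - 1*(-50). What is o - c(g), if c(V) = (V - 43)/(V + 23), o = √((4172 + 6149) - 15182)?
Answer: -25/47 + I*√4861 ≈ -0.53191 + 69.721*I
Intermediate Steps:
o = I*√4861 (o = √(10321 - 15182) = √(-4861) = I*√4861 ≈ 69.721*I)
g = 118 (g = 4 + (64 - 1*(-50)) = 4 + (64 + 50) = 4 + 114 = 118)
c(V) = (-43 + V)/(23 + V)
o - c(g) = I*√4861 - (-43 + 118)/(23 + 118) = I*√4861 - 75/141 = I*√4861 - 1*25/47 = I*√4861 - 25/47 = -25/47 + I*√4861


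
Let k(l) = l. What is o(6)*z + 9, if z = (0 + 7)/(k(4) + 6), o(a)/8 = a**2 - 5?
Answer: 913/5 ≈ 182.60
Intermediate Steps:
o(a) = -40 + 8*a**2 (o(a) = 8*(a**2 - 5) = 8*(-5 + a**2) = -40 + 8*a**2)
z = 7/10 (z = (0 + 7)/(4 + 6) = 7/10 ≈ 0.70000)
o(6)*z + 9 = (-40 + 8*6**2)*(7/10) + 9 = (-40 + 8*36)*(7/10) + 9 = (-40 + 288)*(7/10) + 9 = 248*(7/10) + 9 = 868/5 + 9 = 913/5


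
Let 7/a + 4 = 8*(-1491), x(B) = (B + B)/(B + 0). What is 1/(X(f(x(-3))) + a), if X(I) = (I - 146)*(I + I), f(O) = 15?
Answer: -11932/46892767 ≈ -0.00025445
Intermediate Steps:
x(B) = 2 (x(B) = (2*B)/B = 2)
a = -7/11932 (a = 7/(-4 + 8*(-1491)) = 7/(-4 - 11928) = 7/(-11932) = 7*(-1/11932) = -7/11932 ≈ -0.00058666)
X(I) = 2*I*(-146 + I) (X(I) = (-146 + I)*(2*I) = 2*I*(-146 + I))
1/(X(f(x(-3))) + a) = 1/(2*15*(-146 + 15) - 7/11932) = 1/(2*15*(-131) - 7/11932) = 1/(-3930 - 7/11932) = 1/(-46892767/11932) = -11932/46892767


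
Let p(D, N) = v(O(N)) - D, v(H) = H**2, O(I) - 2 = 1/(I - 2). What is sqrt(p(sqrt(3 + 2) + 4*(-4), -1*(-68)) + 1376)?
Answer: sqrt(6081241 - 4356*sqrt(5))/66 ≈ 37.334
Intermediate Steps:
O(I) = 2 + 1/(-2 + I) (O(I) = 2 + 1/(I - 2) = 2 + 1/(-2 + I))
p(D, N) = -D + (-3 + 2*N)**2/(-2 + N)**2 (p(D, N) = ((-3 + 2*N)/(-2 + N))**2 - D = (-3 + 2*N)**2/(-2 + N)**2 - D = -D + (-3 + 2*N)**2/(-2 + N)**2)
sqrt(p(sqrt(3 + 2) + 4*(-4), -1*(-68)) + 1376) = sqrt((-(sqrt(3 + 2) + 4*(-4)) + (-3 + 2*(-1*(-68)))**2/(-2 - 1*(-68))**2) + 1376) = sqrt((-(sqrt(5) - 16) + (-3 + 2*68)**2/(-2 + 68)**2) + 1376) = sqrt((-(-16 + sqrt(5)) + (-3 + 136)**2/66**2) + 1376) = sqrt(((16 - sqrt(5)) + 133**2*(1/4356)) + 1376) = sqrt(((16 - sqrt(5)) + 17689*(1/4356)) + 1376) = sqrt(((16 - sqrt(5)) + 17689/4356) + 1376) = sqrt((87385/4356 - sqrt(5)) + 1376) = sqrt(6081241/4356 - sqrt(5))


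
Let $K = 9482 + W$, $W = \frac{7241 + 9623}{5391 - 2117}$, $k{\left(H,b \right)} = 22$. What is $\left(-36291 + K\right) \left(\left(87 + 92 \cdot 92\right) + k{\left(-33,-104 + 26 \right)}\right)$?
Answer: $- \frac{376165245273}{1637} \approx -2.2979 \cdot 10^{8}$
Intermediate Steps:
$W = \frac{8432}{1637}$ ($W = \frac{16864}{3274} = 16864 \cdot \frac{1}{3274} = \frac{8432}{1637} \approx 5.1509$)
$K = \frac{15530466}{1637}$ ($K = 9482 + \frac{8432}{1637} = \frac{15530466}{1637} \approx 9487.2$)
$\left(-36291 + K\right) \left(\left(87 + 92 \cdot 92\right) + k{\left(-33,-104 + 26 \right)}\right) = \left(-36291 + \frac{15530466}{1637}\right) \left(\left(87 + 92 \cdot 92\right) + 22\right) = - \frac{43877901 \left(\left(87 + 8464\right) + 22\right)}{1637} = - \frac{43877901 \left(8551 + 22\right)}{1637} = \left(- \frac{43877901}{1637}\right) 8573 = - \frac{376165245273}{1637}$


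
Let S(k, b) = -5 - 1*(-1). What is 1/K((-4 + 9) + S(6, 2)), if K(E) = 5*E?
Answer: ⅕ ≈ 0.20000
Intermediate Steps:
S(k, b) = -4 (S(k, b) = -5 + 1 = -4)
1/K((-4 + 9) + S(6, 2)) = 1/(5*((-4 + 9) - 4)) = 1/(5*(5 - 4)) = 1/(5*1) = 1/5 = ⅕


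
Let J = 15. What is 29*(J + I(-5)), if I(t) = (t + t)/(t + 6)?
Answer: 145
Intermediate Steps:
I(t) = 2*t/(6 + t) (I(t) = (2*t)/(6 + t) = 2*t/(6 + t))
29*(J + I(-5)) = 29*(15 + 2*(-5)/(6 - 5)) = 29*(15 + 2*(-5)/1) = 29*(15 + 2*(-5)*1) = 29*(15 - 10) = 29*5 = 145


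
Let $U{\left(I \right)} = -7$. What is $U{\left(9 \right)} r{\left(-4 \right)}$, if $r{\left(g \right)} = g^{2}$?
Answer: $-112$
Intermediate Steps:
$U{\left(9 \right)} r{\left(-4 \right)} = - 7 \left(-4\right)^{2} = \left(-7\right) 16 = -112$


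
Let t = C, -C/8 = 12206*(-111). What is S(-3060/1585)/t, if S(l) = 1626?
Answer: 271/1806488 ≈ 0.00015001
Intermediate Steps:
C = 10838928 (C = -97648*(-111) = -8*(-1354866) = 10838928)
t = 10838928
S(-3060/1585)/t = 1626/10838928 = 1626*(1/10838928) = 271/1806488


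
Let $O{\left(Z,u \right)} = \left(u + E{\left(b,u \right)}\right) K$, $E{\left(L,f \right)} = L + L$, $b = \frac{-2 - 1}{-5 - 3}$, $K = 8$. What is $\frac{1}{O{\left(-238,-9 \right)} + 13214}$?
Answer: $\frac{1}{13148} \approx 7.6057 \cdot 10^{-5}$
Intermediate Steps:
$b = \frac{3}{8}$ ($b = - \frac{3}{-8} = \left(-3\right) \left(- \frac{1}{8}\right) = \frac{3}{8} \approx 0.375$)
$E{\left(L,f \right)} = 2 L$
$O{\left(Z,u \right)} = 6 + 8 u$ ($O{\left(Z,u \right)} = \left(u + 2 \cdot \frac{3}{8}\right) 8 = \left(u + \frac{3}{4}\right) 8 = \left(\frac{3}{4} + u\right) 8 = 6 + 8 u$)
$\frac{1}{O{\left(-238,-9 \right)} + 13214} = \frac{1}{\left(6 + 8 \left(-9\right)\right) + 13214} = \frac{1}{\left(6 - 72\right) + 13214} = \frac{1}{-66 + 13214} = \frac{1}{13148}$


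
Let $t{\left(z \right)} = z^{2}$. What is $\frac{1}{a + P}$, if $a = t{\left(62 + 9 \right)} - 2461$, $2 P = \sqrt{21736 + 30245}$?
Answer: $\frac{3440}{8857873} - \frac{2 \sqrt{51981}}{26573619} \approx 0.0003712$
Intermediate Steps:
$P = \frac{\sqrt{51981}}{2}$ ($P = \frac{\sqrt{21736 + 30245}}{2} = \frac{\sqrt{51981}}{2} \approx 114.0$)
$a = 2580$ ($a = \left(62 + 9\right)^{2} - 2461 = 71^{2} - 2461 = 5041 - 2461 = 2580$)
$\frac{1}{a + P} = \frac{1}{2580 + \frac{\sqrt{51981}}{2}}$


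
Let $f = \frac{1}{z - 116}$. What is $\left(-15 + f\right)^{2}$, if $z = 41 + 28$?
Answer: $\frac{498436}{2209} \approx 225.64$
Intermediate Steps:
$z = 69$
$f = - \frac{1}{47}$ ($f = \frac{1}{69 - 116} = \frac{1}{-47} = - \frac{1}{47} \approx -0.021277$)
$\left(-15 + f\right)^{2} = \left(-15 - \frac{1}{47}\right)^{2} = \left(- \frac{706}{47}\right)^{2} = \frac{498436}{2209}$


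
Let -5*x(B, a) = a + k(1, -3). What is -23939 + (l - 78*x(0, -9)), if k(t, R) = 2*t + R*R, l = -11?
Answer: -119594/5 ≈ -23919.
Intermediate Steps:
k(t, R) = R**2 + 2*t (k(t, R) = 2*t + R**2 = R**2 + 2*t)
x(B, a) = -11/5 - a/5 (x(B, a) = -(a + ((-3)**2 + 2*1))/5 = -(a + (9 + 2))/5 = -(a + 11)/5 = -(11 + a)/5 = -11/5 - a/5)
-23939 + (l - 78*x(0, -9)) = -23939 + (-11 - 78*(-11/5 - 1/5*(-9))) = -23939 + (-11 - 78*(-11/5 + 9/5)) = -23939 + (-11 - 78*(-2/5)) = -23939 + (-11 + 156/5) = -23939 + 101/5 = -119594/5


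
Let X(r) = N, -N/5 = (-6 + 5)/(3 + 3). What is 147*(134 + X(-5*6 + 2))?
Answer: 39641/2 ≈ 19821.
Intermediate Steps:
N = ⅚ (N = -5*(-6 + 5)/(3 + 3) = -(-5)/6 = -5*(-⅙) = ⅚ ≈ 0.83333)
X(r) = ⅚
147*(134 + X(-5*6 + 2)) = 147*(134 + ⅚) = 147*(809/6) = 39641/2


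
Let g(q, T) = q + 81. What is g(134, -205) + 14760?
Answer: 14975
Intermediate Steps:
g(q, T) = 81 + q
g(134, -205) + 14760 = (81 + 134) + 14760 = 215 + 14760 = 14975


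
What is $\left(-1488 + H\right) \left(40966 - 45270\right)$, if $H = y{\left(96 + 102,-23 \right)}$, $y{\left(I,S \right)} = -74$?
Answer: $6722848$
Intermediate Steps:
$H = -74$
$\left(-1488 + H\right) \left(40966 - 45270\right) = \left(-1488 - 74\right) \left(40966 - 45270\right) = \left(-1562\right) \left(-4304\right) = 6722848$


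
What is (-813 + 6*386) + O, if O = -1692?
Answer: -189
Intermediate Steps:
(-813 + 6*386) + O = (-813 + 6*386) - 1692 = (-813 + 2316) - 1692 = 1503 - 1692 = -189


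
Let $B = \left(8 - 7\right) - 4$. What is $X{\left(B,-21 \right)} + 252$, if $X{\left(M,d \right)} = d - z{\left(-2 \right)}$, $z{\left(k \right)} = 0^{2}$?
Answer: $231$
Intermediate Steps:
$z{\left(k \right)} = 0$
$B = -3$ ($B = 1 - 4 = -3$)
$X{\left(M,d \right)} = d$ ($X{\left(M,d \right)} = d - 0 = d + 0 = d$)
$X{\left(B,-21 \right)} + 252 = -21 + 252 = 231$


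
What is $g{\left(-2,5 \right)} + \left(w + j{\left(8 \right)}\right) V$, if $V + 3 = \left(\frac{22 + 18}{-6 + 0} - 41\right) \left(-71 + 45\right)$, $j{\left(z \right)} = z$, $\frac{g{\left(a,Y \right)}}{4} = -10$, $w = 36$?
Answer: $\frac{163076}{3} \approx 54359.0$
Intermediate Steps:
$g{\left(a,Y \right)} = -40$ ($g{\left(a,Y \right)} = 4 \left(-10\right) = -40$)
$V = \frac{3709}{3}$ ($V = -3 + \left(\frac{22 + 18}{-6 + 0} - 41\right) \left(-71 + 45\right) = -3 + \left(\frac{40}{-6} - 41\right) \left(-26\right) = -3 + \left(40 \left(- \frac{1}{6}\right) - 41\right) \left(-26\right) = -3 + \left(- \frac{20}{3} - 41\right) \left(-26\right) = -3 - - \frac{3718}{3} = -3 + \frac{3718}{3} = \frac{3709}{3} \approx 1236.3$)
$g{\left(-2,5 \right)} + \left(w + j{\left(8 \right)}\right) V = -40 + \left(36 + 8\right) \frac{3709}{3} = -40 + 44 \cdot \frac{3709}{3} = -40 + \frac{163196}{3} = \frac{163076}{3}$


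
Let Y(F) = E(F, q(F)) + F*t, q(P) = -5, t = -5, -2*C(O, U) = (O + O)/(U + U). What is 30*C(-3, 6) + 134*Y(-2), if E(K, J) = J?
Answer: 1355/2 ≈ 677.50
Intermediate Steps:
C(O, U) = -O/(2*U) (C(O, U) = -(O + O)/(2*(U + U)) = -2*O/(2*(2*U)) = -2*O*1/(2*U)/2 = -O/(2*U))
Y(F) = -5 - 5*F (Y(F) = -5 + F*(-5) = -5 - 5*F)
30*C(-3, 6) + 134*Y(-2) = 30*(-½*(-3)/6) + 134*(-5 - 5*(-2)) = 30*(-½*(-3)*⅙) + 134*(-5 + 10) = 30*(¼) + 134*5 = 15/2 + 670 = 1355/2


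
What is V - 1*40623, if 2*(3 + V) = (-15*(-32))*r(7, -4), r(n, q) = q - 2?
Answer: -42066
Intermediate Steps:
r(n, q) = -2 + q
V = -1443 (V = -3 + ((-15*(-32))*(-2 - 4))/2 = -3 + (480*(-6))/2 = -3 + (1/2)*(-2880) = -3 - 1440 = -1443)
V - 1*40623 = -1443 - 1*40623 = -1443 - 40623 = -42066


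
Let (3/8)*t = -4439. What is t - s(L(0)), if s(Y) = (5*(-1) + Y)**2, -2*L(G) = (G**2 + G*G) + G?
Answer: -35587/3 ≈ -11862.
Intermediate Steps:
L(G) = -G**2 - G/2 (L(G) = -((G**2 + G*G) + G)/2 = -((G**2 + G**2) + G)/2 = -(2*G**2 + G)/2 = -(G + 2*G**2)/2 = -G**2 - G/2)
t = -35512/3 (t = (8/3)*(-4439) = -35512/3 ≈ -11837.)
s(Y) = (-5 + Y)**2
t - s(L(0)) = -35512/3 - (-5 - 1*0*(1/2 + 0))**2 = -35512/3 - (-5 - 1*0*1/2)**2 = -35512/3 - (-5 + 0)**2 = -35512/3 - 1*(-5)**2 = -35512/3 - 1*25 = -35512/3 - 25 = -35587/3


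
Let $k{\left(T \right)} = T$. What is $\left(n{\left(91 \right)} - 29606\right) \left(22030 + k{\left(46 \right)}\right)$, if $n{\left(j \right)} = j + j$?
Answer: $-649564224$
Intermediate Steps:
$n{\left(j \right)} = 2 j$
$\left(n{\left(91 \right)} - 29606\right) \left(22030 + k{\left(46 \right)}\right) = \left(2 \cdot 91 - 29606\right) \left(22030 + 46\right) = \left(182 - 29606\right) 22076 = \left(-29424\right) 22076 = -649564224$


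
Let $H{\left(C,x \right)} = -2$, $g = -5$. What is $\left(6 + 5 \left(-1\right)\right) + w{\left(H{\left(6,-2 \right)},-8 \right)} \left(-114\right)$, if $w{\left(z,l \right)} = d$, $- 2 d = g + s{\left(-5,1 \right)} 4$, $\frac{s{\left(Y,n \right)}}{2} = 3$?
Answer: $1084$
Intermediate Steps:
$s{\left(Y,n \right)} = 6$ ($s{\left(Y,n \right)} = 2 \cdot 3 = 6$)
$d = - \frac{19}{2}$ ($d = - \frac{-5 + 6 \cdot 4}{2} = - \frac{-5 + 24}{2} = \left(- \frac{1}{2}\right) 19 = - \frac{19}{2} \approx -9.5$)
$w{\left(z,l \right)} = - \frac{19}{2}$
$\left(6 + 5 \left(-1\right)\right) + w{\left(H{\left(6,-2 \right)},-8 \right)} \left(-114\right) = \left(6 + 5 \left(-1\right)\right) - -1083 = \left(6 - 5\right) + 1083 = 1 + 1083 = 1084$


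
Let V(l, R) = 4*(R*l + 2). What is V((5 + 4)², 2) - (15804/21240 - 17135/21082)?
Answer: 2040107983/3109595 ≈ 656.07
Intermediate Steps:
V(l, R) = 8 + 4*R*l (V(l, R) = 4*(2 + R*l) = 8 + 4*R*l)
V((5 + 4)², 2) - (15804/21240 - 17135/21082) = (8 + 4*2*(5 + 4)²) - (15804/21240 - 17135/21082) = (8 + 4*2*9²) - (15804*(1/21240) - 17135*1/21082) = (8 + 4*2*81) - (439/590 - 17135/21082) = (8 + 648) - 1*(-213663/3109595) = 656 + 213663/3109595 = 2040107983/3109595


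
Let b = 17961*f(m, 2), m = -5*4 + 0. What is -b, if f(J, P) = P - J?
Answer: -395142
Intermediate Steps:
m = -20 (m = -20 + 0 = -20)
b = 395142 (b = 17961*(2 - 1*(-20)) = 17961*(2 + 20) = 17961*22 = 395142)
-b = -1*395142 = -395142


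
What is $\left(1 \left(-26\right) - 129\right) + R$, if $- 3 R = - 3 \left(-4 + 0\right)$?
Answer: $-159$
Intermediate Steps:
$R = -4$ ($R = - \frac{\left(-3\right) \left(-4 + 0\right)}{3} = - \frac{\left(-3\right) \left(-4\right)}{3} = \left(- \frac{1}{3}\right) 12 = -4$)
$\left(1 \left(-26\right) - 129\right) + R = \left(1 \left(-26\right) - 129\right) - 4 = \left(-26 - 129\right) - 4 = -155 - 4 = -159$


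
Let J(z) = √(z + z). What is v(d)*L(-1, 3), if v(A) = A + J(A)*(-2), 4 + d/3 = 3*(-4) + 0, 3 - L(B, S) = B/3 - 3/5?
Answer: -944/5 - 472*I*√6/15 ≈ -188.8 - 77.077*I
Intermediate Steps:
L(B, S) = 18/5 - B/3 (L(B, S) = 3 - (B/3 - 3/5) = 3 - (B*(⅓) - 3*⅕) = 3 - (B/3 - ⅗) = 3 - (-⅗ + B/3) = 3 + (⅗ - B/3) = 18/5 - B/3)
J(z) = √2*√z (J(z) = √(2*z) = √2*√z)
d = -48 (d = -12 + 3*(3*(-4) + 0) = -12 + 3*(-12 + 0) = -12 + 3*(-12) = -12 - 36 = -48)
v(A) = A - 2*√2*√A (v(A) = A + (√2*√A)*(-2) = A - 2*√2*√A)
v(d)*L(-1, 3) = (-48 - 2*√2*√(-48))*(18/5 - ⅓*(-1)) = (-48 - 2*√2*4*I*√3)*(18/5 + ⅓) = (-48 - 8*I*√6)*(59/15) = -944/5 - 472*I*√6/15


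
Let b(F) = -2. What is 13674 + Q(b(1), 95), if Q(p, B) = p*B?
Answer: 13484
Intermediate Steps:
Q(p, B) = B*p
13674 + Q(b(1), 95) = 13674 + 95*(-2) = 13674 - 190 = 13484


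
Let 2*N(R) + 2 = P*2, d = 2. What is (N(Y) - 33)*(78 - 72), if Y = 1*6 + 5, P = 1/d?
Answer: -201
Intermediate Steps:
P = ½ (P = 1/2 = ½ ≈ 0.50000)
Y = 11 (Y = 6 + 5 = 11)
N(R) = -½ (N(R) = -1 + ((½)*2)/2 = -1 + (½)*1 = -1 + ½ = -½)
(N(Y) - 33)*(78 - 72) = (-½ - 33)*(78 - 72) = -67/2*6 = -201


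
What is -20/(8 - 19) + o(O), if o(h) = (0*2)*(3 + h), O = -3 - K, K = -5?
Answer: 20/11 ≈ 1.8182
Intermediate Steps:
O = 2 (O = -3 - 1*(-5) = -3 + 5 = 2)
o(h) = 0 (o(h) = 0*(3 + h) = 0)
-20/(8 - 19) + o(O) = -20/(8 - 19) + 0 = -20/(-11) + 0 = -1/11*(-20) + 0 = 20/11 + 0 = 20/11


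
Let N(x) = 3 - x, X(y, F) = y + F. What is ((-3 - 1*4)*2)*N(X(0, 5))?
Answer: 28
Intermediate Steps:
X(y, F) = F + y
((-3 - 1*4)*2)*N(X(0, 5)) = ((-3 - 1*4)*2)*(3 - (5 + 0)) = ((-3 - 4)*2)*(3 - 1*5) = (-7*2)*(3 - 5) = -14*(-2) = 28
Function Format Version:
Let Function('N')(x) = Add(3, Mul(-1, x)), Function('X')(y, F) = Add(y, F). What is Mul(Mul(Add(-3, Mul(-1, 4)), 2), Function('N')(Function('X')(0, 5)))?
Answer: 28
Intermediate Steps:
Function('X')(y, F) = Add(F, y)
Mul(Mul(Add(-3, Mul(-1, 4)), 2), Function('N')(Function('X')(0, 5))) = Mul(Mul(Add(-3, Mul(-1, 4)), 2), Add(3, Mul(-1, Add(5, 0)))) = Mul(Mul(Add(-3, -4), 2), Add(3, Mul(-1, 5))) = Mul(Mul(-7, 2), Add(3, -5)) = Mul(-14, -2) = 28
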